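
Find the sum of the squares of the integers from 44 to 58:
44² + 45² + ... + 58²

Use ∑_{k=1}^{n} k² = n(n+1)(2n+1)/6, then subtract the first 43 terms.
∑_{k=1}^{58} k² = 58×59×117/6 = 66729
∑_{k=1}^{43} k² = 43×44×87/6 = 27434
∑_{k=44}^{58} k² = 66729 - 27434 = 39295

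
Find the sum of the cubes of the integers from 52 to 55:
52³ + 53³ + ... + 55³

Use ∑_{k=1}^{n} k³ = [n(n+1)/2]², then subtract the first 51 terms.
∑_{k=1}^{55} k³ = [55×56/2]² = 1540² = 2371600
∑_{k=1}^{51} k³ = [51×52/2]² = 1326² = 1758276
∑_{k=52}^{55} k³ = 2371600 - 1758276 = 613324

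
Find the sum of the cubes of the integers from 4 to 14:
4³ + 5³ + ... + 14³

Use ∑_{k=1}^{n} k³ = [n(n+1)/2]², then subtract the first 3 terms.
∑_{k=1}^{14} k³ = [14×15/2]² = 105² = 11025
∑_{k=1}^{3} k³ = [3×4/2]² = 6² = 36
∑_{k=4}^{14} k³ = 11025 - 36 = 10989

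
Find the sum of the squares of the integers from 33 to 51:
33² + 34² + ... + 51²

Use ∑_{k=1}^{n} k² = n(n+1)(2n+1)/6, then subtract the first 32 terms.
∑_{k=1}^{51} k² = 51×52×103/6 = 45526
∑_{k=1}^{32} k² = 32×33×65/6 = 11440
∑_{k=33}^{51} k² = 45526 - 11440 = 34086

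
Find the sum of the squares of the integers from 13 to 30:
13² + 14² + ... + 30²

Use ∑_{k=1}^{n} k² = n(n+1)(2n+1)/6, then subtract the first 12 terms.
∑_{k=1}^{30} k² = 30×31×61/6 = 9455
∑_{k=1}^{12} k² = 12×13×25/6 = 650
∑_{k=13}^{30} k² = 9455 - 650 = 8805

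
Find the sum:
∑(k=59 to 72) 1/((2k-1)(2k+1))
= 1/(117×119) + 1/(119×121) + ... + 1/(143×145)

Partial fractions: 1/((2k-1)(2k+1)) = (1/2)[1/(2k-1) - 1/(2k+1)]
The series telescopes:
= (1/2)[1/117 - 1/145]
= 14/16965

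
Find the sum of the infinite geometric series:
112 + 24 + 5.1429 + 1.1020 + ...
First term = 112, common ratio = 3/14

For |r| < 1, S = a / (1 - r)
S = 112 / (1 - (3/14))
S = 112 / (11/14)
S = 1568/11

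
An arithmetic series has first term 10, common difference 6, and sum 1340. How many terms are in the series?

Using S = n/2 × [2a + (n-1)d]
1340 = n/2 × [2(10) + (n-1)(6)]
1340 = n/2 × [20 + 6n - 6]
2680 = n × [14 + 6n]
6n² + (14)n - 2680 = 0
Discriminant: Δ = (14)² - 4(6)(-2680) = 196 + 64320 = 64516
√Δ = 254
n = [-(14) + √Δ] / (2·6) = (-14 + 254) / 12 = 240 / 12 = 20
(The negative root is discarded since n must be a positive integer.)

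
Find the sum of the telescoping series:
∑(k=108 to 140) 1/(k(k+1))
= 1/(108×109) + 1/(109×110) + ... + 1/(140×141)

Partial fractions: 1/(k(k+1)) = 1/k - 1/(k+1)
The series telescopes:
= (1/108 - 1/109) + (1/109 - 1/110) + ... + (1/140 - 1/141)
= 1/108 - 1/141
= 11/5076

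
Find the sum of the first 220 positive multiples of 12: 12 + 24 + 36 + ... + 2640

Factor out 12: = 12(1 + 2 + ... + 220) = 12 × n(n+1)/2
= 12 × 220×221/2
= 12 × 24310
= 291720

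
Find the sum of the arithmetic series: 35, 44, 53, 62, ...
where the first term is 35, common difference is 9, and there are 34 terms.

Sₙ = n/2 × (first + last)
Last term = a + (n-1)d = 35 + (34-1)×9 = 332
S_34 = 34/2 × (35 + 332)
S_34 = 34/2 × 367 = 6239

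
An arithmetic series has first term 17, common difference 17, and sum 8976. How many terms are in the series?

Using S = n/2 × [2a + (n-1)d]
8976 = n/2 × [2(17) + (n-1)(17)]
8976 = n/2 × [34 + 17n - 17]
17952 = n × [17 + 17n]
17n² + (17)n - 17952 = 0
Discriminant: Δ = (17)² - 4(17)(-17952) = 289 + 1220736 = 1221025
√Δ = 1105
n = [-(17) + √Δ] / (2·17) = (-17 + 1105) / 34 = 1088 / 34 = 32
(The negative root is discarded since n must be a positive integer.)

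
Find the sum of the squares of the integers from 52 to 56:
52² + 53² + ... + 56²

Use ∑_{k=1}^{n} k² = n(n+1)(2n+1)/6, then subtract the first 51 terms.
∑_{k=1}^{56} k² = 56×57×113/6 = 60116
∑_{k=1}^{51} k² = 51×52×103/6 = 45526
∑_{k=52}^{56} k² = 60116 - 45526 = 14590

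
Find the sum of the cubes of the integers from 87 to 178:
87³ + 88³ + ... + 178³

Use ∑_{k=1}^{n} k³ = [n(n+1)/2]², then subtract the first 86 terms.
∑_{k=1}^{178} k³ = [178×179/2]² = 15931² = 253796761
∑_{k=1}^{86} k³ = [86×87/2]² = 3741² = 13995081
∑_{k=87}^{178} k³ = 253796761 - 13995081 = 239801680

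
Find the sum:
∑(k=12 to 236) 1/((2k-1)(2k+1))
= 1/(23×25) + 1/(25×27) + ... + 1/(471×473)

Partial fractions: 1/((2k-1)(2k+1)) = (1/2)[1/(2k-1) - 1/(2k+1)]
The series telescopes:
= (1/2)[1/23 - 1/473]
= 225/10879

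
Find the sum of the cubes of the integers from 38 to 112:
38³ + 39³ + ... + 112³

Use ∑_{k=1}^{n} k³ = [n(n+1)/2]², then subtract the first 37 terms.
∑_{k=1}^{112} k³ = [112×113/2]² = 6328² = 40043584
∑_{k=1}^{37} k³ = [37×38/2]² = 703² = 494209
∑_{k=38}^{112} k³ = 40043584 - 494209 = 39549375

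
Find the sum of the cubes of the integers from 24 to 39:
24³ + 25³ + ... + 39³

Use ∑_{k=1}^{n} k³ = [n(n+1)/2]², then subtract the first 23 terms.
∑_{k=1}^{39} k³ = [39×40/2]² = 780² = 608400
∑_{k=1}^{23} k³ = [23×24/2]² = 276² = 76176
∑_{k=24}^{39} k³ = 608400 - 76176 = 532224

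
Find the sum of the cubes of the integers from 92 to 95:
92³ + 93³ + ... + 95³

Use ∑_{k=1}^{n} k³ = [n(n+1)/2]², then subtract the first 91 terms.
∑_{k=1}^{95} k³ = [95×96/2]² = 4560² = 20793600
∑_{k=1}^{91} k³ = [91×92/2]² = 4186² = 17522596
∑_{k=92}^{95} k³ = 20793600 - 17522596 = 3271004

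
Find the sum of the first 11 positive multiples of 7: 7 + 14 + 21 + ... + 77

Factor out 7: = 7(1 + 2 + ... + 11) = 7 × n(n+1)/2
= 7 × 11×12/2
= 7 × 66
= 462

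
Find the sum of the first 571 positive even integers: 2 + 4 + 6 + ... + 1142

Sum of first n even numbers = n(n+1)
= 571×572
= 326612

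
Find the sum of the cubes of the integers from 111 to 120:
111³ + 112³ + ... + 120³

Use ∑_{k=1}^{n} k³ = [n(n+1)/2]², then subtract the first 110 terms.
∑_{k=1}^{120} k³ = [120×121/2]² = 7260² = 52707600
∑_{k=1}^{110} k³ = [110×111/2]² = 6105² = 37271025
∑_{k=111}^{120} k³ = 52707600 - 37271025 = 15436575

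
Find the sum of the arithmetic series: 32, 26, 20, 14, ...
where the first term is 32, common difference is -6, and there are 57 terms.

Sₙ = n/2 × (first + last)
Last term = a + (n-1)d = 32 + (57-1)×(-6) = -304
S_57 = 57/2 × (32 + (-304))
S_57 = 57/2 × (-272) = -7752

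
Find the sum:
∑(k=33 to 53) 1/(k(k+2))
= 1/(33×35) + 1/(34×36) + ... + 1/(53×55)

Partial fractions: 1/(k(k+2)) = (1/2)[1/k - 1/(k+2)]
Telescoping leaves the first two and last two terms:
= (1/2)[1/33 + 1/34 - 1/54 - 1/55]
= 581/50490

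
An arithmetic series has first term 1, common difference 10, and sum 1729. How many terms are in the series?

Using S = n/2 × [2a + (n-1)d]
1729 = n/2 × [2(1) + (n-1)(10)]
1729 = n/2 × [2 + 10n - 10]
3458 = n × [-8 + 10n]
10n² + (-8)n - 3458 = 0
Discriminant: Δ = (-8)² - 4(10)(-3458) = 64 + 138320 = 138384
√Δ = 372
n = [-(-8) + √Δ] / (2·10) = (8 + 372) / 20 = 380 / 20 = 19
(The negative root is discarded since n must be a positive integer.)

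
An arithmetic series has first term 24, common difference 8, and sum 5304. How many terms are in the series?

Using S = n/2 × [2a + (n-1)d]
5304 = n/2 × [2(24) + (n-1)(8)]
5304 = n/2 × [48 + 8n - 8]
10608 = n × [40 + 8n]
8n² + (40)n - 10608 = 0
Discriminant: Δ = (40)² - 4(8)(-10608) = 1600 + 339456 = 341056
√Δ = 584
n = [-(40) + √Δ] / (2·8) = (-40 + 584) / 16 = 544 / 16 = 34
(The negative root is discarded since n must be a positive integer.)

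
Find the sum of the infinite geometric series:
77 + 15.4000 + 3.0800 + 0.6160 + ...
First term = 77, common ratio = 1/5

For |r| < 1, S = a / (1 - r)
S = 77 / (1 - (1/5))
S = 77 / (4/5)
S = 385/4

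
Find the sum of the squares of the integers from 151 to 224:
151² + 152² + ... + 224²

Use ∑_{k=1}^{n} k² = n(n+1)(2n+1)/6, then subtract the first 150 terms.
∑_{k=1}^{224} k² = 224×225×449/6 = 3771600
∑_{k=1}^{150} k² = 150×151×301/6 = 1136275
∑_{k=151}^{224} k² = 3771600 - 1136275 = 2635325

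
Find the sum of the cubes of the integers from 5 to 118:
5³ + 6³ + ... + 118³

Use ∑_{k=1}^{n} k³ = [n(n+1)/2]², then subtract the first 4 terms.
∑_{k=1}^{118} k³ = [118×119/2]² = 7021² = 49294441
∑_{k=1}^{4} k³ = [4×5/2]² = 10² = 100
∑_{k=5}^{118} k³ = 49294441 - 100 = 49294341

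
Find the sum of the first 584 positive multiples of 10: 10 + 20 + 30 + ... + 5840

Factor out 10: = 10(1 + 2 + ... + 584) = 10 × n(n+1)/2
= 10 × 584×585/2
= 10 × 170820
= 1708200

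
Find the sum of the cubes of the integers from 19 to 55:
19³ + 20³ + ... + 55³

Use ∑_{k=1}^{n} k³ = [n(n+1)/2]², then subtract the first 18 terms.
∑_{k=1}^{55} k³ = [55×56/2]² = 1540² = 2371600
∑_{k=1}^{18} k³ = [18×19/2]² = 171² = 29241
∑_{k=19}^{55} k³ = 2371600 - 29241 = 2342359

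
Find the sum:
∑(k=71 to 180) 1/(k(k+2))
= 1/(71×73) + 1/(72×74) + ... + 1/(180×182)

Partial fractions: 1/(k(k+2)) = (1/2)[1/k - 1/(k+2)]
Telescoping leaves the first two and last two terms:
= (1/2)[1/71 + 1/72 - 1/181 - 1/182]
= 1427525/168399504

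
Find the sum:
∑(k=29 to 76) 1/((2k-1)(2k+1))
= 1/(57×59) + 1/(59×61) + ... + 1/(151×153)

Partial fractions: 1/((2k-1)(2k+1)) = (1/2)[1/(2k-1) - 1/(2k+1)]
The series telescopes:
= (1/2)[1/57 - 1/153]
= 16/2907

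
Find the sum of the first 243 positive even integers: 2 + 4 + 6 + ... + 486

Sum of first n even numbers = n(n+1)
= 243×244
= 59292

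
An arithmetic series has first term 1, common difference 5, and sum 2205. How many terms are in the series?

Using S = n/2 × [2a + (n-1)d]
2205 = n/2 × [2(1) + (n-1)(5)]
2205 = n/2 × [2 + 5n - 5]
4410 = n × [-3 + 5n]
5n² + (-3)n - 4410 = 0
Discriminant: Δ = (-3)² - 4(5)(-4410) = 9 + 88200 = 88209
√Δ = 297
n = [-(-3) + √Δ] / (2·5) = (3 + 297) / 10 = 300 / 10 = 30
(The negative root is discarded since n must be a positive integer.)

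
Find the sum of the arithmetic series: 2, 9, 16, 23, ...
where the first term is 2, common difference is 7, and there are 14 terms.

Sₙ = n/2 × (first + last)
Last term = a + (n-1)d = 2 + (14-1)×7 = 93
S_14 = 14/2 × (2 + 93)
S_14 = 14/2 × 95 = 665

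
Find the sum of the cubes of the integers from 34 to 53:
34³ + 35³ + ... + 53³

Use ∑_{k=1}^{n} k³ = [n(n+1)/2]², then subtract the first 33 terms.
∑_{k=1}^{53} k³ = [53×54/2]² = 1431² = 2047761
∑_{k=1}^{33} k³ = [33×34/2]² = 561² = 314721
∑_{k=34}^{53} k³ = 2047761 - 314721 = 1733040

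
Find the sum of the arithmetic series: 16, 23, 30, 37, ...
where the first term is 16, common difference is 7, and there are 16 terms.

Sₙ = n/2 × (first + last)
Last term = a + (n-1)d = 16 + (16-1)×7 = 121
S_16 = 16/2 × (16 + 121)
S_16 = 16/2 × 137 = 1096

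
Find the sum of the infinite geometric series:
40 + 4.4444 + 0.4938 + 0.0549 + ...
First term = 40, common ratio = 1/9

For |r| < 1, S = a / (1 - r)
S = 40 / (1 - (1/9))
S = 40 / (8/9)
S = 45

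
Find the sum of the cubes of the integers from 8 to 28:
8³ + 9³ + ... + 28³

Use ∑_{k=1}^{n} k³ = [n(n+1)/2]², then subtract the first 7 terms.
∑_{k=1}^{28} k³ = [28×29/2]² = 406² = 164836
∑_{k=1}^{7} k³ = [7×8/2]² = 28² = 784
∑_{k=8}^{28} k³ = 164836 - 784 = 164052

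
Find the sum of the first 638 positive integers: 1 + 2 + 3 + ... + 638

Formula: ∑k = n(n+1)/2
= 638×639/2
= 407682/2
= 203841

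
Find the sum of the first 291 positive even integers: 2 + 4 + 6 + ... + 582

Sum of first n even numbers = n(n+1)
= 291×292
= 84972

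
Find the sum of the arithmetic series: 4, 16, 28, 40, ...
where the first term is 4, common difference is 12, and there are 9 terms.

Sₙ = n/2 × (first + last)
Last term = a + (n-1)d = 4 + (9-1)×12 = 100
S_9 = 9/2 × (4 + 100)
S_9 = 9/2 × 104 = 468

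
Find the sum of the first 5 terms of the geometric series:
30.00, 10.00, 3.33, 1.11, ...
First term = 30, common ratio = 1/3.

Sₙ = a(1 - rⁿ) / (1 - r)
S_5 = 30(1 - (1/3)^5) / (1 - (1/3))
S_5 = 30(1 - (1/243)) / (2/3)
S_5 = 1210/27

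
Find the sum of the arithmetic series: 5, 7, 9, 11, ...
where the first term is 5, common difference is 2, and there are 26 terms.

Sₙ = n/2 × (first + last)
Last term = a + (n-1)d = 5 + (26-1)×2 = 55
S_26 = 26/2 × (5 + 55)
S_26 = 26/2 × 60 = 780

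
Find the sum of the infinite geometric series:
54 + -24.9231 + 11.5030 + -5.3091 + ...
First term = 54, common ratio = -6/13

For |r| < 1, S = a / (1 - r)
S = 54 / (1 - (-6/13))
S = 54 / (19/13)
S = 702/19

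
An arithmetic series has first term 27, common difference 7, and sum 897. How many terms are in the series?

Using S = n/2 × [2a + (n-1)d]
897 = n/2 × [2(27) + (n-1)(7)]
897 = n/2 × [54 + 7n - 7]
1794 = n × [47 + 7n]
7n² + (47)n - 1794 = 0
Discriminant: Δ = (47)² - 4(7)(-1794) = 2209 + 50232 = 52441
√Δ = 229
n = [-(47) + √Δ] / (2·7) = (-47 + 229) / 14 = 182 / 14 = 13
(The negative root is discarded since n must be a positive integer.)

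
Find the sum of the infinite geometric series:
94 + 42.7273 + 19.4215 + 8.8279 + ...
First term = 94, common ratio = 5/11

For |r| < 1, S = a / (1 - r)
S = 94 / (1 - (5/11))
S = 94 / (6/11)
S = 517/3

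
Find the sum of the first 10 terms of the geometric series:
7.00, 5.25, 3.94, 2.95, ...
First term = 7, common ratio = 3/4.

Sₙ = a(1 - rⁿ) / (1 - r)
S_10 = 7(1 - (3/4)^10) / (1 - (3/4))
S_10 = 7(1 - (59049/1048576)) / (1/4)
S_10 = 6926689/262144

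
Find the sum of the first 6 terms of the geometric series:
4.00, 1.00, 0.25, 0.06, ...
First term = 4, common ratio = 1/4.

Sₙ = a(1 - rⁿ) / (1 - r)
S_6 = 4(1 - (1/4)^6) / (1 - (1/4))
S_6 = 4(1 - (1/4096)) / (3/4)
S_6 = 1365/256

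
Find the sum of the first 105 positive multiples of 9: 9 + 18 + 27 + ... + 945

Factor out 9: = 9(1 + 2 + ... + 105) = 9 × n(n+1)/2
= 9 × 105×106/2
= 9 × 5565
= 50085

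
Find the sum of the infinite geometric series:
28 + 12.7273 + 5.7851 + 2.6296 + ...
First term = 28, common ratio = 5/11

For |r| < 1, S = a / (1 - r)
S = 28 / (1 - (5/11))
S = 28 / (6/11)
S = 154/3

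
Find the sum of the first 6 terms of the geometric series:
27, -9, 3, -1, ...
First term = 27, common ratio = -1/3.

Sₙ = a(1 - rⁿ) / (1 - r)
S_6 = 27(1 - (-1/3)^6) / (1 - (-1/3))
S_6 = 27(1 - (1/729)) / (4/3)
S_6 = 182/9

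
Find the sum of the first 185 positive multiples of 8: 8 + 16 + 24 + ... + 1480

Factor out 8: = 8(1 + 2 + ... + 185) = 8 × n(n+1)/2
= 8 × 185×186/2
= 8 × 17205
= 137640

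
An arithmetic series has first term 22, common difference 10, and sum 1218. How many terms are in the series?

Using S = n/2 × [2a + (n-1)d]
1218 = n/2 × [2(22) + (n-1)(10)]
1218 = n/2 × [44 + 10n - 10]
2436 = n × [34 + 10n]
10n² + (34)n - 2436 = 0
Discriminant: Δ = (34)² - 4(10)(-2436) = 1156 + 97440 = 98596
√Δ = 314
n = [-(34) + √Δ] / (2·10) = (-34 + 314) / 20 = 280 / 20 = 14
(The negative root is discarded since n must be a positive integer.)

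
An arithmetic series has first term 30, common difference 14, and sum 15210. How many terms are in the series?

Using S = n/2 × [2a + (n-1)d]
15210 = n/2 × [2(30) + (n-1)(14)]
15210 = n/2 × [60 + 14n - 14]
30420 = n × [46 + 14n]
14n² + (46)n - 30420 = 0
Discriminant: Δ = (46)² - 4(14)(-30420) = 2116 + 1703520 = 1705636
√Δ = 1306
n = [-(46) + √Δ] / (2·14) = (-46 + 1306) / 28 = 1260 / 28 = 45
(The negative root is discarded since n must be a positive integer.)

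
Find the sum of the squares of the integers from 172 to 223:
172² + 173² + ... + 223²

Use ∑_{k=1}^{n} k² = n(n+1)(2n+1)/6, then subtract the first 171 terms.
∑_{k=1}^{223} k² = 223×224×447/6 = 3721424
∑_{k=1}^{171} k² = 171×172×343/6 = 1681386
∑_{k=172}^{223} k² = 3721424 - 1681386 = 2040038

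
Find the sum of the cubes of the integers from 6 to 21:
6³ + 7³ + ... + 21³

Use ∑_{k=1}^{n} k³ = [n(n+1)/2]², then subtract the first 5 terms.
∑_{k=1}^{21} k³ = [21×22/2]² = 231² = 53361
∑_{k=1}^{5} k³ = [5×6/2]² = 15² = 225
∑_{k=6}^{21} k³ = 53361 - 225 = 53136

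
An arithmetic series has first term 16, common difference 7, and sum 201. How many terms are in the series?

Using S = n/2 × [2a + (n-1)d]
201 = n/2 × [2(16) + (n-1)(7)]
201 = n/2 × [32 + 7n - 7]
402 = n × [25 + 7n]
7n² + (25)n - 402 = 0
Discriminant: Δ = (25)² - 4(7)(-402) = 625 + 11256 = 11881
√Δ = 109
n = [-(25) + √Δ] / (2·7) = (-25 + 109) / 14 = 84 / 14 = 6
(The negative root is discarded since n must be a positive integer.)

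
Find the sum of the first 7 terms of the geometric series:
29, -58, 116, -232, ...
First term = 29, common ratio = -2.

Sₙ = a(1 - rⁿ) / (1 - r)
S_7 = 29(1 - (-2)^7) / (1 - (-2))
S_7 = 29(1 - (-128)) / (3)
S_7 = 1247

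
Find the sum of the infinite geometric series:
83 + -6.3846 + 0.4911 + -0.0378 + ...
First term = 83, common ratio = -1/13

For |r| < 1, S = a / (1 - r)
S = 83 / (1 - (-1/13))
S = 83 / (14/13)
S = 1079/14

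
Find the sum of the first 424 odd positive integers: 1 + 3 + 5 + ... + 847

Sum of first n odd numbers = n²
= 424²
= 179776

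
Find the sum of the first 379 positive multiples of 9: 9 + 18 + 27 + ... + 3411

Factor out 9: = 9(1 + 2 + ... + 379) = 9 × n(n+1)/2
= 9 × 379×380/2
= 9 × 72010
= 648090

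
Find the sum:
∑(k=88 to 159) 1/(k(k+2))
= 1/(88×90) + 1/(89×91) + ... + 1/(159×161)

Partial fractions: 1/(k(k+2)) = (1/2)[1/k - 1/(k+2)]
Telescoping leaves the first two and last two terms:
= (1/2)[1/88 + 1/89 - 1/160 - 1/161]
= 255681/50438080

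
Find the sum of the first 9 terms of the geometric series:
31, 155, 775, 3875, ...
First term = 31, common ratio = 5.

Sₙ = a(1 - rⁿ) / (1 - r)
S_9 = 31(1 - 5^9) / (1 - 5)
S_9 = 31(1 - 1953125) / (-4)
S_9 = 15136711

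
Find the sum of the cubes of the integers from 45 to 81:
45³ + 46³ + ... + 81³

Use ∑_{k=1}^{n} k³ = [n(n+1)/2]², then subtract the first 44 terms.
∑_{k=1}^{81} k³ = [81×82/2]² = 3321² = 11029041
∑_{k=1}^{44} k³ = [44×45/2]² = 990² = 980100
∑_{k=45}^{81} k³ = 11029041 - 980100 = 10048941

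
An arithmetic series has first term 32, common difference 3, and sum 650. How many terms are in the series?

Using S = n/2 × [2a + (n-1)d]
650 = n/2 × [2(32) + (n-1)(3)]
650 = n/2 × [64 + 3n - 3]
1300 = n × [61 + 3n]
3n² + (61)n - 1300 = 0
Discriminant: Δ = (61)² - 4(3)(-1300) = 3721 + 15600 = 19321
√Δ = 139
n = [-(61) + √Δ] / (2·3) = (-61 + 139) / 6 = 78 / 6 = 13
(The negative root is discarded since n must be a positive integer.)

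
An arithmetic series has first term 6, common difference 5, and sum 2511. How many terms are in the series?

Using S = n/2 × [2a + (n-1)d]
2511 = n/2 × [2(6) + (n-1)(5)]
2511 = n/2 × [12 + 5n - 5]
5022 = n × [7 + 5n]
5n² + (7)n - 5022 = 0
Discriminant: Δ = (7)² - 4(5)(-5022) = 49 + 100440 = 100489
√Δ = 317
n = [-(7) + √Δ] / (2·5) = (-7 + 317) / 10 = 310 / 10 = 31
(The negative root is discarded since n must be a positive integer.)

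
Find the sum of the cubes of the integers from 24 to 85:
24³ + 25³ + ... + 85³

Use ∑_{k=1}^{n} k³ = [n(n+1)/2]², then subtract the first 23 terms.
∑_{k=1}^{85} k³ = [85×86/2]² = 3655² = 13359025
∑_{k=1}^{23} k³ = [23×24/2]² = 276² = 76176
∑_{k=24}^{85} k³ = 13359025 - 76176 = 13282849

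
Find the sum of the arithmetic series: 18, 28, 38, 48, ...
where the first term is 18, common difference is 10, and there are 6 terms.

Sₙ = n/2 × (first + last)
Last term = a + (n-1)d = 18 + (6-1)×10 = 68
S_6 = 6/2 × (18 + 68)
S_6 = 6/2 × 86 = 258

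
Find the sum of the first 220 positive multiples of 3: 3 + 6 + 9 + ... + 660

Factor out 3: = 3(1 + 2 + ... + 220) = 3 × n(n+1)/2
= 3 × 220×221/2
= 3 × 24310
= 72930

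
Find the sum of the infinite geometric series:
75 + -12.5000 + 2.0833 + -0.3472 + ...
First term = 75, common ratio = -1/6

For |r| < 1, S = a / (1 - r)
S = 75 / (1 - (-1/6))
S = 75 / (7/6)
S = 450/7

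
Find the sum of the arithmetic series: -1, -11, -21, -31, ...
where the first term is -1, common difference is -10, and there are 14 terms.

Sₙ = n/2 × (first + last)
Last term = a + (n-1)d = -1 + (14-1)×(-10) = -131
S_14 = 14/2 × (-1 + (-131))
S_14 = 14/2 × (-132) = -924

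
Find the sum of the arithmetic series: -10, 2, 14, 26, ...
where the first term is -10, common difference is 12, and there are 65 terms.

Sₙ = n/2 × (first + last)
Last term = a + (n-1)d = -10 + (65-1)×12 = 758
S_65 = 65/2 × (-10 + 758)
S_65 = 65/2 × 748 = 24310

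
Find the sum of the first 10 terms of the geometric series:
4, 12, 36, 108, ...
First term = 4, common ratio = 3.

Sₙ = a(1 - rⁿ) / (1 - r)
S_10 = 4(1 - 3^10) / (1 - 3)
S_10 = 4(1 - 59049) / (-2)
S_10 = 118096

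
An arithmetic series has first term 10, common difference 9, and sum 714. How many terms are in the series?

Using S = n/2 × [2a + (n-1)d]
714 = n/2 × [2(10) + (n-1)(9)]
714 = n/2 × [20 + 9n - 9]
1428 = n × [11 + 9n]
9n² + (11)n - 1428 = 0
Discriminant: Δ = (11)² - 4(9)(-1428) = 121 + 51408 = 51529
√Δ = 227
n = [-(11) + √Δ] / (2·9) = (-11 + 227) / 18 = 216 / 18 = 12
(The negative root is discarded since n must be a positive integer.)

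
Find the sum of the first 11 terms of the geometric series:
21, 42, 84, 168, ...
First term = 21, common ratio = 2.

Sₙ = a(1 - rⁿ) / (1 - r)
S_11 = 21(1 - 2^11) / (1 - 2)
S_11 = 21(1 - 2048) / (-1)
S_11 = 42987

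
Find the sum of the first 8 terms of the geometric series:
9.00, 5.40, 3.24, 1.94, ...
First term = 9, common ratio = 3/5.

Sₙ = a(1 - rⁿ) / (1 - r)
S_8 = 9(1 - (3/5)^8) / (1 - (3/5))
S_8 = 9(1 - (6561/390625)) / (2/5)
S_8 = 1728288/78125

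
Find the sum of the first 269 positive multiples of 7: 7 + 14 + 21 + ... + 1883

Factor out 7: = 7(1 + 2 + ... + 269) = 7 × n(n+1)/2
= 7 × 269×270/2
= 7 × 36315
= 254205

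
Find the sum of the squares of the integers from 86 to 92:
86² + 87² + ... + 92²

Use ∑_{k=1}^{n} k² = n(n+1)(2n+1)/6, then subtract the first 85 terms.
∑_{k=1}^{92} k² = 92×93×185/6 = 263810
∑_{k=1}^{85} k² = 85×86×171/6 = 208335
∑_{k=86}^{92} k² = 263810 - 208335 = 55475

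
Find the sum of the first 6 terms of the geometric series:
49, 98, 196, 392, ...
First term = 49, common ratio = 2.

Sₙ = a(1 - rⁿ) / (1 - r)
S_6 = 49(1 - 2^6) / (1 - 2)
S_6 = 49(1 - 64) / (-1)
S_6 = 3087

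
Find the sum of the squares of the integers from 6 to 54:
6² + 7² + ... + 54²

Use ∑_{k=1}^{n} k² = n(n+1)(2n+1)/6, then subtract the first 5 terms.
∑_{k=1}^{54} k² = 54×55×109/6 = 53955
∑_{k=1}^{5} k² = 5×6×11/6 = 55
∑_{k=6}^{54} k² = 53955 - 55 = 53900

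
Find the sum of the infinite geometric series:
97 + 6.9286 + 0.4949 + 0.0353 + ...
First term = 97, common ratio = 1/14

For |r| < 1, S = a / (1 - r)
S = 97 / (1 - (1/14))
S = 97 / (13/14)
S = 1358/13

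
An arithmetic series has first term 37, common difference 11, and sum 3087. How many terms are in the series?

Using S = n/2 × [2a + (n-1)d]
3087 = n/2 × [2(37) + (n-1)(11)]
3087 = n/2 × [74 + 11n - 11]
6174 = n × [63 + 11n]
11n² + (63)n - 6174 = 0
Discriminant: Δ = (63)² - 4(11)(-6174) = 3969 + 271656 = 275625
√Δ = 525
n = [-(63) + √Δ] / (2·11) = (-63 + 525) / 22 = 462 / 22 = 21
(The negative root is discarded since n must be a positive integer.)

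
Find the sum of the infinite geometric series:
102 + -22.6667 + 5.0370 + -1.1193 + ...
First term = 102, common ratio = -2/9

For |r| < 1, S = a / (1 - r)
S = 102 / (1 - (-2/9))
S = 102 / (11/9)
S = 918/11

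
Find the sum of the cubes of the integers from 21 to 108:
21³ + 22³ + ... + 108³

Use ∑_{k=1}^{n} k³ = [n(n+1)/2]², then subtract the first 20 terms.
∑_{k=1}^{108} k³ = [108×109/2]² = 5886² = 34644996
∑_{k=1}^{20} k³ = [20×21/2]² = 210² = 44100
∑_{k=21}^{108} k³ = 34644996 - 44100 = 34600896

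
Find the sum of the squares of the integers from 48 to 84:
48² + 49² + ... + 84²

Use ∑_{k=1}^{n} k² = n(n+1)(2n+1)/6, then subtract the first 47 terms.
∑_{k=1}^{84} k² = 84×85×169/6 = 201110
∑_{k=1}^{47} k² = 47×48×95/6 = 35720
∑_{k=48}^{84} k² = 201110 - 35720 = 165390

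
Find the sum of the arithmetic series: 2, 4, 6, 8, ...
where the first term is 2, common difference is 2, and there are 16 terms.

Sₙ = n/2 × (first + last)
Last term = a + (n-1)d = 2 + (16-1)×2 = 32
S_16 = 16/2 × (2 + 32)
S_16 = 16/2 × 34 = 272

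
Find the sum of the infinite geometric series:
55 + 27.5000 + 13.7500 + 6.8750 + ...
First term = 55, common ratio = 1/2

For |r| < 1, S = a / (1 - r)
S = 55 / (1 - (1/2))
S = 55 / (1/2)
S = 110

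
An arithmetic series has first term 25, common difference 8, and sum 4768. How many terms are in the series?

Using S = n/2 × [2a + (n-1)d]
4768 = n/2 × [2(25) + (n-1)(8)]
4768 = n/2 × [50 + 8n - 8]
9536 = n × [42 + 8n]
8n² + (42)n - 9536 = 0
Discriminant: Δ = (42)² - 4(8)(-9536) = 1764 + 305152 = 306916
√Δ = 554
n = [-(42) + √Δ] / (2·8) = (-42 + 554) / 16 = 512 / 16 = 32
(The negative root is discarded since n must be a positive integer.)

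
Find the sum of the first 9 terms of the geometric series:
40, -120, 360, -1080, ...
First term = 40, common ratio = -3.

Sₙ = a(1 - rⁿ) / (1 - r)
S_9 = 40(1 - (-3)^9) / (1 - (-3))
S_9 = 40(1 - (-19683)) / (4)
S_9 = 196840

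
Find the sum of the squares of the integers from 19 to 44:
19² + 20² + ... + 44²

Use ∑_{k=1}^{n} k² = n(n+1)(2n+1)/6, then subtract the first 18 terms.
∑_{k=1}^{44} k² = 44×45×89/6 = 29370
∑_{k=1}^{18} k² = 18×19×37/6 = 2109
∑_{k=19}^{44} k² = 29370 - 2109 = 27261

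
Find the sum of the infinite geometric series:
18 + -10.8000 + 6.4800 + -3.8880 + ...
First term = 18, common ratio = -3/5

For |r| < 1, S = a / (1 - r)
S = 18 / (1 - (-3/5))
S = 18 / (8/5)
S = 45/4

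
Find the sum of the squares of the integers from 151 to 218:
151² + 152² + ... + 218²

Use ∑_{k=1}^{n} k² = n(n+1)(2n+1)/6, then subtract the first 150 terms.
∑_{k=1}^{218} k² = 218×219×437/6 = 3477209
∑_{k=1}^{150} k² = 150×151×301/6 = 1136275
∑_{k=151}^{218} k² = 3477209 - 1136275 = 2340934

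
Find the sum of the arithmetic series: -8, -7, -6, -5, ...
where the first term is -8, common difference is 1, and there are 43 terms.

Sₙ = n/2 × (first + last)
Last term = a + (n-1)d = -8 + (43-1)×1 = 34
S_43 = 43/2 × (-8 + 34)
S_43 = 43/2 × 26 = 559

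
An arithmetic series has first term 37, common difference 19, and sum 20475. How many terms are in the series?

Using S = n/2 × [2a + (n-1)d]
20475 = n/2 × [2(37) + (n-1)(19)]
20475 = n/2 × [74 + 19n - 19]
40950 = n × [55 + 19n]
19n² + (55)n - 40950 = 0
Discriminant: Δ = (55)² - 4(19)(-40950) = 3025 + 3112200 = 3115225
√Δ = 1765
n = [-(55) + √Δ] / (2·19) = (-55 + 1765) / 38 = 1710 / 38 = 45
(The negative root is discarded since n must be a positive integer.)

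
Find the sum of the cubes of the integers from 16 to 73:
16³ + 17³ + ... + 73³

Use ∑_{k=1}^{n} k³ = [n(n+1)/2]², then subtract the first 15 terms.
∑_{k=1}^{73} k³ = [73×74/2]² = 2701² = 7295401
∑_{k=1}^{15} k³ = [15×16/2]² = 120² = 14400
∑_{k=16}^{73} k³ = 7295401 - 14400 = 7281001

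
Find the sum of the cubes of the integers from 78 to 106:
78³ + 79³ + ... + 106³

Use ∑_{k=1}^{n} k³ = [n(n+1)/2]², then subtract the first 77 terms.
∑_{k=1}^{106} k³ = [106×107/2]² = 5671² = 32160241
∑_{k=1}^{77} k³ = [77×78/2]² = 3003² = 9018009
∑_{k=78}^{106} k³ = 32160241 - 9018009 = 23142232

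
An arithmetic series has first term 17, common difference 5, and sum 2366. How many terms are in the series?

Using S = n/2 × [2a + (n-1)d]
2366 = n/2 × [2(17) + (n-1)(5)]
2366 = n/2 × [34 + 5n - 5]
4732 = n × [29 + 5n]
5n² + (29)n - 4732 = 0
Discriminant: Δ = (29)² - 4(5)(-4732) = 841 + 94640 = 95481
√Δ = 309
n = [-(29) + √Δ] / (2·5) = (-29 + 309) / 10 = 280 / 10 = 28
(The negative root is discarded since n must be a positive integer.)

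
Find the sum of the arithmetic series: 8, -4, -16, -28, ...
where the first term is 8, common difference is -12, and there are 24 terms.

Sₙ = n/2 × (first + last)
Last term = a + (n-1)d = 8 + (24-1)×(-12) = -268
S_24 = 24/2 × (8 + (-268))
S_24 = 24/2 × (-260) = -3120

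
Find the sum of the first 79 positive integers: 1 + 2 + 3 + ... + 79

Formula: ∑k = n(n+1)/2
= 79×80/2
= 6320/2
= 3160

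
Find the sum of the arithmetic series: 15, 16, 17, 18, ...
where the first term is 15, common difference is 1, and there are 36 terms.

Sₙ = n/2 × (first + last)
Last term = a + (n-1)d = 15 + (36-1)×1 = 50
S_36 = 36/2 × (15 + 50)
S_36 = 36/2 × 65 = 1170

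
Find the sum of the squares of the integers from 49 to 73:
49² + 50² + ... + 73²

Use ∑_{k=1}^{n} k² = n(n+1)(2n+1)/6, then subtract the first 48 terms.
∑_{k=1}^{73} k² = 73×74×147/6 = 132349
∑_{k=1}^{48} k² = 48×49×97/6 = 38024
∑_{k=49}^{73} k² = 132349 - 38024 = 94325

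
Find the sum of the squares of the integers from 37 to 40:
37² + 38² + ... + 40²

Use ∑_{k=1}^{n} k² = n(n+1)(2n+1)/6, then subtract the first 36 terms.
∑_{k=1}^{40} k² = 40×41×81/6 = 22140
∑_{k=1}^{36} k² = 36×37×73/6 = 16206
∑_{k=37}^{40} k² = 22140 - 16206 = 5934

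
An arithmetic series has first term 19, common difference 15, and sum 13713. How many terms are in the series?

Using S = n/2 × [2a + (n-1)d]
13713 = n/2 × [2(19) + (n-1)(15)]
13713 = n/2 × [38 + 15n - 15]
27426 = n × [23 + 15n]
15n² + (23)n - 27426 = 0
Discriminant: Δ = (23)² - 4(15)(-27426) = 529 + 1645560 = 1646089
√Δ = 1283
n = [-(23) + √Δ] / (2·15) = (-23 + 1283) / 30 = 1260 / 30 = 42
(The negative root is discarded since n must be a positive integer.)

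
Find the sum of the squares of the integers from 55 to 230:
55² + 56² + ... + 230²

Use ∑_{k=1}^{n} k² = n(n+1)(2n+1)/6, then subtract the first 54 terms.
∑_{k=1}^{230} k² = 230×231×461/6 = 4082155
∑_{k=1}^{54} k² = 54×55×109/6 = 53955
∑_{k=55}^{230} k² = 4082155 - 53955 = 4028200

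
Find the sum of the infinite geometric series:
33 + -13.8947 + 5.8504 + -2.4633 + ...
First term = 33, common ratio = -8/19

For |r| < 1, S = a / (1 - r)
S = 33 / (1 - (-8/19))
S = 33 / (27/19)
S = 209/9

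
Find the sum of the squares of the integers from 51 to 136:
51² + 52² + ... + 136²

Use ∑_{k=1}^{n} k² = n(n+1)(2n+1)/6, then subtract the first 50 terms.
∑_{k=1}^{136} k² = 136×137×273/6 = 847756
∑_{k=1}^{50} k² = 50×51×101/6 = 42925
∑_{k=51}^{136} k² = 847756 - 42925 = 804831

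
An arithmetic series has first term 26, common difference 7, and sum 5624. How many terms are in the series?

Using S = n/2 × [2a + (n-1)d]
5624 = n/2 × [2(26) + (n-1)(7)]
5624 = n/2 × [52 + 7n - 7]
11248 = n × [45 + 7n]
7n² + (45)n - 11248 = 0
Discriminant: Δ = (45)² - 4(7)(-11248) = 2025 + 314944 = 316969
√Δ = 563
n = [-(45) + √Δ] / (2·7) = (-45 + 563) / 14 = 518 / 14 = 37
(The negative root is discarded since n must be a positive integer.)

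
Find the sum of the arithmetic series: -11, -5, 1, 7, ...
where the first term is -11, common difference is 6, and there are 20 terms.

Sₙ = n/2 × (first + last)
Last term = a + (n-1)d = -11 + (20-1)×6 = 103
S_20 = 20/2 × (-11 + 103)
S_20 = 20/2 × 92 = 920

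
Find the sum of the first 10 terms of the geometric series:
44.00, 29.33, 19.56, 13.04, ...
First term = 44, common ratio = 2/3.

Sₙ = a(1 - rⁿ) / (1 - r)
S_10 = 44(1 - (2/3)^10) / (1 - (2/3))
S_10 = 44(1 - (1024/59049)) / (1/3)
S_10 = 2553100/19683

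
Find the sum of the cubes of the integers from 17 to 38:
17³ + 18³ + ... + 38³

Use ∑_{k=1}^{n} k³ = [n(n+1)/2]², then subtract the first 16 terms.
∑_{k=1}^{38} k³ = [38×39/2]² = 741² = 549081
∑_{k=1}^{16} k³ = [16×17/2]² = 136² = 18496
∑_{k=17}^{38} k³ = 549081 - 18496 = 530585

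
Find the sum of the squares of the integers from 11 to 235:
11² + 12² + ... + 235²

Use ∑_{k=1}^{n} k² = n(n+1)(2n+1)/6, then subtract the first 10 terms.
∑_{k=1}^{235} k² = 235×236×471/6 = 4353610
∑_{k=1}^{10} k² = 10×11×21/6 = 385
∑_{k=11}^{235} k² = 4353610 - 385 = 4353225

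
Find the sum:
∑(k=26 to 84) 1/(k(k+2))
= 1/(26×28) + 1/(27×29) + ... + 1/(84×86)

Partial fractions: 1/(k(k+2)) = (1/2)[1/k - 1/(k+2)]
Telescoping leaves the first two and last two terms:
= (1/2)[1/26 + 1/27 - 1/85 - 1/86]
= 66847/2565810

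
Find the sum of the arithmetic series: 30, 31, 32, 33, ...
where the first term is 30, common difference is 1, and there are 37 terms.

Sₙ = n/2 × (first + last)
Last term = a + (n-1)d = 30 + (37-1)×1 = 66
S_37 = 37/2 × (30 + 66)
S_37 = 37/2 × 96 = 1776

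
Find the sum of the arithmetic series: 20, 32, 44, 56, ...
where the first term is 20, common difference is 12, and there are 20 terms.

Sₙ = n/2 × (first + last)
Last term = a + (n-1)d = 20 + (20-1)×12 = 248
S_20 = 20/2 × (20 + 248)
S_20 = 20/2 × 268 = 2680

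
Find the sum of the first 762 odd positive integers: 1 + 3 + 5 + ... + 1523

Sum of first n odd numbers = n²
= 762²
= 580644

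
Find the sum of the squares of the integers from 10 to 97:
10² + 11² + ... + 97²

Use ∑_{k=1}^{n} k² = n(n+1)(2n+1)/6, then subtract the first 9 terms.
∑_{k=1}^{97} k² = 97×98×195/6 = 308945
∑_{k=1}^{9} k² = 9×10×19/6 = 285
∑_{k=10}^{97} k² = 308945 - 285 = 308660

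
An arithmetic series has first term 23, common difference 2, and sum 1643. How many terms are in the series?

Using S = n/2 × [2a + (n-1)d]
1643 = n/2 × [2(23) + (n-1)(2)]
1643 = n/2 × [46 + 2n - 2]
3286 = n × [44 + 2n]
2n² + (44)n - 3286 = 0
Discriminant: Δ = (44)² - 4(2)(-3286) = 1936 + 26288 = 28224
√Δ = 168
n = [-(44) + √Δ] / (2·2) = (-44 + 168) / 4 = 124 / 4 = 31
(The negative root is discarded since n must be a positive integer.)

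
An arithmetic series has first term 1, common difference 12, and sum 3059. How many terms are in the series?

Using S = n/2 × [2a + (n-1)d]
3059 = n/2 × [2(1) + (n-1)(12)]
3059 = n/2 × [2 + 12n - 12]
6118 = n × [-10 + 12n]
12n² + (-10)n - 6118 = 0
Discriminant: Δ = (-10)² - 4(12)(-6118) = 100 + 293664 = 293764
√Δ = 542
n = [-(-10) + √Δ] / (2·12) = (10 + 542) / 24 = 552 / 24 = 23
(The negative root is discarded since n must be a positive integer.)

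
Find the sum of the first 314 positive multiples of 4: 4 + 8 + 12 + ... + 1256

Factor out 4: = 4(1 + 2 + ... + 314) = 4 × n(n+1)/2
= 4 × 314×315/2
= 4 × 49455
= 197820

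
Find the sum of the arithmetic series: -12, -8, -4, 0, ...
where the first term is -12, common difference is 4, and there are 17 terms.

Sₙ = n/2 × (first + last)
Last term = a + (n-1)d = -12 + (17-1)×4 = 52
S_17 = 17/2 × (-12 + 52)
S_17 = 17/2 × 40 = 340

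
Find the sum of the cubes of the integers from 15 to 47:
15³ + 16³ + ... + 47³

Use ∑_{k=1}^{n} k³ = [n(n+1)/2]², then subtract the first 14 terms.
∑_{k=1}^{47} k³ = [47×48/2]² = 1128² = 1272384
∑_{k=1}^{14} k³ = [14×15/2]² = 105² = 11025
∑_{k=15}^{47} k³ = 1272384 - 11025 = 1261359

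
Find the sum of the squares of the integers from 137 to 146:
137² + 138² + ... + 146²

Use ∑_{k=1}^{n} k² = n(n+1)(2n+1)/6, then subtract the first 136 terms.
∑_{k=1}^{146} k² = 146×147×293/6 = 1048061
∑_{k=1}^{136} k² = 136×137×273/6 = 847756
∑_{k=137}^{146} k² = 1048061 - 847756 = 200305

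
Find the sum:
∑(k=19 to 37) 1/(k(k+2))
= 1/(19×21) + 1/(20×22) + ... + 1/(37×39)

Partial fractions: 1/(k(k+2)) = (1/2)[1/k - 1/(k+2)]
Telescoping leaves the first two and last two terms:
= (1/2)[1/19 + 1/20 - 1/38 - 1/39]
= 751/29640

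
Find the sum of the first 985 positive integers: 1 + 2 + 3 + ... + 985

Formula: ∑k = n(n+1)/2
= 985×986/2
= 971210/2
= 485605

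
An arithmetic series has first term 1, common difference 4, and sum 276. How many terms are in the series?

Using S = n/2 × [2a + (n-1)d]
276 = n/2 × [2(1) + (n-1)(4)]
276 = n/2 × [2 + 4n - 4]
552 = n × [-2 + 4n]
4n² + (-2)n - 552 = 0
Discriminant: Δ = (-2)² - 4(4)(-552) = 4 + 8832 = 8836
√Δ = 94
n = [-(-2) + √Δ] / (2·4) = (2 + 94) / 8 = 96 / 8 = 12
(The negative root is discarded since n must be a positive integer.)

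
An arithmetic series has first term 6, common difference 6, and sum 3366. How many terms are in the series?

Using S = n/2 × [2a + (n-1)d]
3366 = n/2 × [2(6) + (n-1)(6)]
3366 = n/2 × [12 + 6n - 6]
6732 = n × [6 + 6n]
6n² + (6)n - 6732 = 0
Discriminant: Δ = (6)² - 4(6)(-6732) = 36 + 161568 = 161604
√Δ = 402
n = [-(6) + √Δ] / (2·6) = (-6 + 402) / 12 = 396 / 12 = 33
(The negative root is discarded since n must be a positive integer.)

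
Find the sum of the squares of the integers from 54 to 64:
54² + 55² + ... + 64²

Use ∑_{k=1}^{n} k² = n(n+1)(2n+1)/6, then subtract the first 53 terms.
∑_{k=1}^{64} k² = 64×65×129/6 = 89440
∑_{k=1}^{53} k² = 53×54×107/6 = 51039
∑_{k=54}^{64} k² = 89440 - 51039 = 38401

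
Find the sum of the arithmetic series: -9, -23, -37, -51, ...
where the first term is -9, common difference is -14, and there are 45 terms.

Sₙ = n/2 × (first + last)
Last term = a + (n-1)d = -9 + (45-1)×(-14) = -625
S_45 = 45/2 × (-9 + (-625))
S_45 = 45/2 × (-634) = -14265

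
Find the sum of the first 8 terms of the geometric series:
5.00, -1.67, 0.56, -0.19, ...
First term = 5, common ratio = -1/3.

Sₙ = a(1 - rⁿ) / (1 - r)
S_8 = 5(1 - (-1/3)^8) / (1 - (-1/3))
S_8 = 5(1 - (1/6561)) / (4/3)
S_8 = 8200/2187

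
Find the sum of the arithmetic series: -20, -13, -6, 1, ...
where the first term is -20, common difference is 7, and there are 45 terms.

Sₙ = n/2 × (first + last)
Last term = a + (n-1)d = -20 + (45-1)×7 = 288
S_45 = 45/2 × (-20 + 288)
S_45 = 45/2 × 268 = 6030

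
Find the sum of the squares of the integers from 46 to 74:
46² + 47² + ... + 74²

Use ∑_{k=1}^{n} k² = n(n+1)(2n+1)/6, then subtract the first 45 terms.
∑_{k=1}^{74} k² = 74×75×149/6 = 137825
∑_{k=1}^{45} k² = 45×46×91/6 = 31395
∑_{k=46}^{74} k² = 137825 - 31395 = 106430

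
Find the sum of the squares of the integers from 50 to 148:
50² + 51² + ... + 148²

Use ∑_{k=1}^{n} k² = n(n+1)(2n+1)/6, then subtract the first 49 terms.
∑_{k=1}^{148} k² = 148×149×297/6 = 1091574
∑_{k=1}^{49} k² = 49×50×99/6 = 40425
∑_{k=50}^{148} k² = 1091574 - 40425 = 1051149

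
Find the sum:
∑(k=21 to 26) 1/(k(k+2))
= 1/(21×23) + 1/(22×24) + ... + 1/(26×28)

Partial fractions: 1/(k(k+2)) = (1/2)[1/k - 1/(k+2)]
Telescoping leaves the first two and last two terms:
= (1/2)[1/21 + 1/22 - 1/27 - 1/28]
= 169/16632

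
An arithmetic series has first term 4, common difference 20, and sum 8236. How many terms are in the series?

Using S = n/2 × [2a + (n-1)d]
8236 = n/2 × [2(4) + (n-1)(20)]
8236 = n/2 × [8 + 20n - 20]
16472 = n × [-12 + 20n]
20n² + (-12)n - 16472 = 0
Discriminant: Δ = (-12)² - 4(20)(-16472) = 144 + 1317760 = 1317904
√Δ = 1148
n = [-(-12) + √Δ] / (2·20) = (12 + 1148) / 40 = 1160 / 40 = 29
(The negative root is discarded since n must be a positive integer.)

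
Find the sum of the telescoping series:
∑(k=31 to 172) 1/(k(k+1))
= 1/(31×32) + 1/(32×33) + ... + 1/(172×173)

Partial fractions: 1/(k(k+1)) = 1/k - 1/(k+1)
The series telescopes:
= (1/31 - 1/32) + (1/32 - 1/33) + ... + (1/172 - 1/173)
= 1/31 - 1/173
= 142/5363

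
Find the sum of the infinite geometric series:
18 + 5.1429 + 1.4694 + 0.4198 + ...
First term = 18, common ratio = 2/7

For |r| < 1, S = a / (1 - r)
S = 18 / (1 - (2/7))
S = 18 / (5/7)
S = 126/5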